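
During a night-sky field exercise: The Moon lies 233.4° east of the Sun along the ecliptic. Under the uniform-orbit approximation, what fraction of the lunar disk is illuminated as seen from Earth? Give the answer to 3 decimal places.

0.798

cos 233.4° = (-0.596), so f = (1 − (-0.596))/2 = 0.798.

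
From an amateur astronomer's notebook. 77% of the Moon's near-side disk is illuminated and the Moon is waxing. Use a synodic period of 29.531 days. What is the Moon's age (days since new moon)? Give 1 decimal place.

Invert f = (1 − cos θ)/2 to get cos θ = 1 − 2(0.77) = -0.540, hence θ₀ = arccos -0.540 = 122.7°.
Waxing ⇒ before full, so θ = 122.7°.
Age = 29.531 × 122.7°/360° ≈ 10.06 days.

10.1 days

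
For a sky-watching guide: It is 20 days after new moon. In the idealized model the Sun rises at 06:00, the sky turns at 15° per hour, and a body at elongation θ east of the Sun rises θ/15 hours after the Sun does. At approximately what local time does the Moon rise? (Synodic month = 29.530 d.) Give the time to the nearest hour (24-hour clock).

Phase angle: θ = 360°·(20 d)/(29.530 d) = 243.8°.
The Moon trails the Sun by θ/15 = 243.8/15 ≈ 16.25 hours.
06:00 + 16.25 h ≈ 22:15 → 22:00 to the nearest hour.

22:00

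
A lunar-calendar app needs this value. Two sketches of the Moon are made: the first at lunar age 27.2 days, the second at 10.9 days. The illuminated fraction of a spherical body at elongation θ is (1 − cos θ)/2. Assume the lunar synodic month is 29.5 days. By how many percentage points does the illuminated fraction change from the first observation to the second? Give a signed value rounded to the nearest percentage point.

First observation: θ = 360°·27.2/29.5 = 331.9°, so f = 0.059.
Second observation: θ = 133.0°, f = 0.841.
Δf = 0.841 − 0.059 = +0.782, i.e. +78 pp.

+78 pp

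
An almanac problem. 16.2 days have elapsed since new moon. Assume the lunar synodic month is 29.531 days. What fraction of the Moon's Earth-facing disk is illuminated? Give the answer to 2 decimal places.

0.98

Phase angle: θ = 360°·(16.2 d)/(29.531 d) = 197.5°.
Illuminated fraction = (1 − cos 197.5°)/2 = (1 − (-0.954))/2 ≈ 0.977.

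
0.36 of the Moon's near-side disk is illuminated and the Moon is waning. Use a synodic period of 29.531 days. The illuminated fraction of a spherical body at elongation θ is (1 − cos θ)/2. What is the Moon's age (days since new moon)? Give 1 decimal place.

From f = (1 − cos θ)/2: cos θ = 1 − 2×0.36 = 0.280; arccos → 73.7°.
A waning Moon lies in 180°–360°, so θ = 360° − 73.7° = 286.3°.
Age = 29.531 × 286.3°/360° ≈ 23.48 days.

23.5 days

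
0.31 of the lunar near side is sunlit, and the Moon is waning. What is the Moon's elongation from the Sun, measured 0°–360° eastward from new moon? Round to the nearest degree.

cos θ = 1 − 2f = 0.380, giving a principal value of 67.7°.
Waning ⇒ past full, so θ = 360° − 67.7° = 292.3°.

292°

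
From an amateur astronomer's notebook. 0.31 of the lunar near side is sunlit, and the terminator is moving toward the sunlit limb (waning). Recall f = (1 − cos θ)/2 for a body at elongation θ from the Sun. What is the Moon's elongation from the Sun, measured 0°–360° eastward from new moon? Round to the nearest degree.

Invert f = (1 − cos θ)/2 to get cos θ = 1 − 2(0.31) = 0.380, hence θ₀ = arccos 0.380 = 67.7°.
Since the Moon is past full (waning), take the reflex angle: θ = 360° − 67.7° = 292.3°.

292°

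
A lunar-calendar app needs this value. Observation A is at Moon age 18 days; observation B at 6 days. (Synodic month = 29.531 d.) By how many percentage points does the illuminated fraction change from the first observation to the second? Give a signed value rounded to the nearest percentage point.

-53 pp

First observation: θ = 360°·18/29.531 = 219.4°, so f = 0.886.
Second observation: θ = 73.1°, f = 0.355.
Δf = 0.355 − 0.886 = -0.531, i.e. -53 pp.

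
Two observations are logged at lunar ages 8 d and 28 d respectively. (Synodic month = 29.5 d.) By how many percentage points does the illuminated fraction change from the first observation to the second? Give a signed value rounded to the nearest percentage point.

θ₁ = 360° × 8/29.5 = 97.6°, f₁ = (1 − cos θ₁)/2 = 0.566.
θ₂ = 360° × 28/29.5 = 341.7°, f₂ = (1 − cos θ₂)/2 = 0.025.
Change = f₂ − f₁ = -0.541 → -54 percentage points.

-54 percentage points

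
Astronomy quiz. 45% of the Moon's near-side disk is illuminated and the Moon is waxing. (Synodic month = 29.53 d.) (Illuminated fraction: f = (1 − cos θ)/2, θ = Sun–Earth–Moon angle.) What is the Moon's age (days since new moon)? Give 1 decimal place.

6.9 days

From f = (1 − cos θ)/2: cos θ = 1 − 2×0.45 = 0.100; arccos → 84.3°.
The Moon is waxing (0°–180°), so θ = 84.3° directly.
Age = 29.53 × 84.3°/360° ≈ 6.91 days.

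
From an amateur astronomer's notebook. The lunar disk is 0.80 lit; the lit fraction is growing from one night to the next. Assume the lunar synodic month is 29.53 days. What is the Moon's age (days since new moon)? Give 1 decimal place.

From f = (1 − cos θ)/2: cos θ = 1 − 2×0.80 = -0.600; arccos → 126.9°.
Waxing ⇒ before full, so θ = 126.9°.
At 360°/29.53 d per day, 126.9° corresponds to 10.41 days.

10.4 days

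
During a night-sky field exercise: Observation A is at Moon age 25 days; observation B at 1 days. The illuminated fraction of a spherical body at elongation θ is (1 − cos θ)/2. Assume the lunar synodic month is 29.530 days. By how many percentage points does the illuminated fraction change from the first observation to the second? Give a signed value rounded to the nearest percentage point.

θ₁ = 360° × 25/29.530 = 304.8°, f₁ = (1 − cos θ₁)/2 = 0.215.
θ₂ = 360° × 1/29.530 = 12.2°, f₂ = (1 − cos θ₂)/2 = 0.011.
Change = f₂ − f₁ = -0.204 → -20 percentage points.

-20 percentage points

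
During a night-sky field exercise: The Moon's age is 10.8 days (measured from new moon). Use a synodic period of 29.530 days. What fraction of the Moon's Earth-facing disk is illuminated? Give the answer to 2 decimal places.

0.83

Elongation θ = 360° × 10.8/29.530 ≈ 131.7°.
With cos θ = (-0.665), the lit fraction is (1 − (-0.665))/2 ≈ 0.832.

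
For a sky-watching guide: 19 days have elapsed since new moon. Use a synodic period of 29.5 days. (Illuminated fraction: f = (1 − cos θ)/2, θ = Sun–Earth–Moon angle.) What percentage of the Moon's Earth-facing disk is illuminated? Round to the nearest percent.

Phase angle: θ = 360°·(19 d)/(29.5 d) = 231.9°.
Illuminated fraction = (1 − cos 231.9°)/2 = (1 − (-0.618))/2 ≈ 0.809, so 81%.

81%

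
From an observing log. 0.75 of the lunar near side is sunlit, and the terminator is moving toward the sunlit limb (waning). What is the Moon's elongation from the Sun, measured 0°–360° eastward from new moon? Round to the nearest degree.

cos θ = 1 − 2f = -0.500, giving a principal value of 120.0°.
Since the Moon is past full (waning), take the reflex angle: θ = 360° − 120.0° = 240.0°.

240°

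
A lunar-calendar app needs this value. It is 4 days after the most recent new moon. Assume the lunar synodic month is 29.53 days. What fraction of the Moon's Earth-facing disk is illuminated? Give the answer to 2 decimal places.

0.17

Elongation θ = 360° × 4/29.53 ≈ 48.8°.
With cos θ = 0.659, the lit fraction is (1 − 0.659)/2 ≈ 0.170.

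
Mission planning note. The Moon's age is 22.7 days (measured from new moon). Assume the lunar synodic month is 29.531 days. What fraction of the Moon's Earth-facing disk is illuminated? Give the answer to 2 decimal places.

0.44

Phase angle: θ = 360°·(22.7 d)/(29.531 d) = 276.7°.
With cos θ = 0.117, the lit fraction is (1 − 0.117)/2 ≈ 0.441.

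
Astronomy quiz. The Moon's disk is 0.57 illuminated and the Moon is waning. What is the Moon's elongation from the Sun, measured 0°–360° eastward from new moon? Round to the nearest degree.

262°

From f = (1 − cos θ)/2: cos θ = 1 − 2×0.57 = -0.140; arccos → 98.0°.
Waning ⇒ past full, so θ = 360° − 98.0° = 262.0°.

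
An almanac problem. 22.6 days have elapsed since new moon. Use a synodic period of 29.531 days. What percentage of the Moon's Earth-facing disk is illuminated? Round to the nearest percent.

45%

Elongation θ = 360° × 22.6/29.531 ≈ 275.5°.
Illuminated fraction = (1 − cos 275.5°)/2 = (1 − 0.096)/2 ≈ 0.452, so 45%.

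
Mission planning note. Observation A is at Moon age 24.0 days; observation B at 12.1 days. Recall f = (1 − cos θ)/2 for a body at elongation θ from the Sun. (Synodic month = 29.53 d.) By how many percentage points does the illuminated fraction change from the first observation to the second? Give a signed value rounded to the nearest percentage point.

+61 pp

θ₁ = 360° × 24.0/29.53 = 292.6°, f₁ = (1 − cos θ₁)/2 = 0.308.
θ₂ = 360° × 12.1/29.53 = 147.5°, f₂ = (1 − cos θ₂)/2 = 0.922.
Change = f₂ − f₁ = +0.614 → +61 percentage points.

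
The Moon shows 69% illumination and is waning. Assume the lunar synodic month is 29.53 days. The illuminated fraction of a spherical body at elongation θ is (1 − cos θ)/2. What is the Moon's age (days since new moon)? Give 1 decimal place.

20.3 days

cos θ = 1 − 2f = -0.380, giving a principal value of 112.3°.
Waning ⇒ past full, so θ = 360° − 112.3° = 247.7°.
Age = 29.53 × 247.7°/360° ≈ 20.32 days.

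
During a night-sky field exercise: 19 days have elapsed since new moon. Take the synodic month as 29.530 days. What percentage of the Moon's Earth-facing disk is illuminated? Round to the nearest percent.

81%

Phase angle: θ = 360°·(19 d)/(29.530 d) = 231.6°.
Illuminated fraction = (1 − cos 231.6°)/2 = (1 − (-0.621))/2 ≈ 0.810, so 81%.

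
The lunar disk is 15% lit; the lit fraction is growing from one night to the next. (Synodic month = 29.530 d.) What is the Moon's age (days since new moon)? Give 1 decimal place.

3.7 days

cos θ = 1 − 2f = 0.700, giving a principal value of 45.6°.
Before full moon the principal value applies: θ = 45.6°.
At 360°/29.530 d per day, 45.6° corresponds to 3.74 days.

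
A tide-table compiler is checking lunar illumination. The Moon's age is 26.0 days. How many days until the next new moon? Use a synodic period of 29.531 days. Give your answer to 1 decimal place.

One full lunation from the last new moon is 29.531 d; remaining = 29.531 − 26.0 = 3.531 d.

3.5 days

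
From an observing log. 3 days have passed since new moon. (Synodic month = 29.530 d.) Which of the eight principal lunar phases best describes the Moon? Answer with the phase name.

waxing crescent

θ ≈ 360° × 3/29.530 = 37°, which falls in the waxing crescent sector.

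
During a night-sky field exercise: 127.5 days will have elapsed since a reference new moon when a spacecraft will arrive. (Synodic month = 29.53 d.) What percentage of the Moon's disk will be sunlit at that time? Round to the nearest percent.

71%

Reduce mod P: 127.5 − 4×29.53 = 9.38 d into the current lunation.
The Moon has covered 9.38/29.53 of its cycle, so θ ≈ 360° × 9.38/29.53 = 114.4°.
Illuminated fraction = (1 − cos 114.4°)/2 = (1 − (-0.412))/2 ≈ 0.706, so 71%.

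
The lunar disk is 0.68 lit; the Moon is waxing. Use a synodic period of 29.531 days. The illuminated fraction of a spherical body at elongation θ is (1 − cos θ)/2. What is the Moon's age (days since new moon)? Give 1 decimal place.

9.1 days

From f = (1 − cos θ)/2: cos θ = 1 − 2×0.68 = -0.360; arccos → 111.1°.
The Moon is waxing (0°–180°), so θ = 111.1° directly.
That fraction of the synodic month is 111.1/360 × 29.531 d ≈ 9.11 d.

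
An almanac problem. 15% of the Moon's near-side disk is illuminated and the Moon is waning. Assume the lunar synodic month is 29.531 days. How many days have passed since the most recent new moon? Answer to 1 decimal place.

From f = (1 − cos θ)/2: cos θ = 1 − 2×0.15 = 0.700; arccos → 45.6°.
A waning Moon lies in 180°–360°, so θ = 360° − 45.6° = 314.4°.
That fraction of the synodic month is 314.4/360 × 29.531 d ≈ 25.79 d.

25.8 days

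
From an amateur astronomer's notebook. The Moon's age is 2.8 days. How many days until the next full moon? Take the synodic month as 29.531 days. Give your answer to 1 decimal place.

12.0 days

Full moon occurs at elongation 180°, i.e. at age 29.531 × 180/360 = 14.765 d.
So 11.965 days remain (14.765 − 2.8).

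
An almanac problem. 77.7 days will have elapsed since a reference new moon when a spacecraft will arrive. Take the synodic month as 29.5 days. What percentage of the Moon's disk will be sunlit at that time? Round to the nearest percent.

77.7 d spans 2 complete synodic months (2 × 29.5 = 59.00 d) plus 18.70 d.
Elongation θ = 360° × 18.70/29.5 ≈ 228.2°.
With cos θ = (-0.666), the lit fraction is (1 − (-0.666))/2 ≈ 0.833, so 83%.

83%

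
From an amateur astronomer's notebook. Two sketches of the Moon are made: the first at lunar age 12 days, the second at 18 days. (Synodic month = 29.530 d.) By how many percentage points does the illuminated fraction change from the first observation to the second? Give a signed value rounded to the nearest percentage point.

-3 percentage points

θ₁ = 360° × 12/29.530 = 146.3°, f₁ = (1 − cos θ₁)/2 = 0.916.
θ₂ = 360° × 18/29.530 = 219.4°, f₂ = (1 − cos θ₂)/2 = 0.886.
Change = f₂ − f₁ = -0.030 → -3 percentage points.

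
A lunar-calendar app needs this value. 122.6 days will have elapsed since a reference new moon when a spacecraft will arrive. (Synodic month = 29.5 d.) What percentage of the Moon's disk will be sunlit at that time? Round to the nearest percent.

22%

122.6 d spans 4 complete synodic months (4 × 29.5 = 118.00 d) plus 4.60 d.
The Moon has covered 4.60/29.5 of its cycle, so θ ≈ 360° × 4.60/29.5 = 56.1°.
cos 56.1° = 0.557, so f = (1 − 0.557)/2 = 0.221, so 22%.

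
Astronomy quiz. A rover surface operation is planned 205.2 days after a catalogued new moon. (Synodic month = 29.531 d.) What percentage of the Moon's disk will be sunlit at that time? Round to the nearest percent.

3%

Reduce mod P: 205.2 − 6×29.531 = 28.01 d into the current lunation.
Elongation θ = 360° × 28.01/29.531 ≈ 341.5°.
With cos θ = 0.948, the lit fraction is (1 − 0.948)/2 ≈ 0.026, so 3%.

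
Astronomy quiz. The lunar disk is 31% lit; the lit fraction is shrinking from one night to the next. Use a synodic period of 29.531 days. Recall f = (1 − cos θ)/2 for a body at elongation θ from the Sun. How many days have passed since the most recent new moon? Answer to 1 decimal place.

24.0 days

Invert f = (1 − cos θ)/2 to get cos θ = 1 − 2(0.31) = 0.380, hence θ₀ = arccos 0.380 = 67.7°.
Waning ⇒ past full, so θ = 360° − 67.7° = 292.3°.
At 360°/29.531 d per day, 292.3° corresponds to 23.98 days.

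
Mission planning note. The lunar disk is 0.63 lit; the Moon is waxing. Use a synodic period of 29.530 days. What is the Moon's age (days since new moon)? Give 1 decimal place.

Invert f = (1 − cos θ)/2 to get cos θ = 1 − 2(0.63) = -0.260, hence θ₀ = arccos -0.260 = 105.1°.
The Moon is waxing (0°–180°), so θ = 105.1° directly.
Age = 29.530 × 105.1°/360° ≈ 8.62 days.

8.6 days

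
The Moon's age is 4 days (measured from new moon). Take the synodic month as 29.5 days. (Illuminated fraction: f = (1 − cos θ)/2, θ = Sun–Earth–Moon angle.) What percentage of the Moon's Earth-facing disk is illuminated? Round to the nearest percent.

Elongation θ = 360° × 4/29.5 ≈ 48.8°.
With cos θ = 0.659, the lit fraction is (1 − 0.659)/2 ≈ 0.171, so 17%.

17%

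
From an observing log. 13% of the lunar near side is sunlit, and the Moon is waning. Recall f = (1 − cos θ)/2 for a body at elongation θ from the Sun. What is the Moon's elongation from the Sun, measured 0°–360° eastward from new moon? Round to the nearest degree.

318°

cos θ = 1 − 2f = 0.740, giving a principal value of 42.3°.
Since the Moon is past full (waning), take the reflex angle: θ = 360° − 42.3° = 317.7°.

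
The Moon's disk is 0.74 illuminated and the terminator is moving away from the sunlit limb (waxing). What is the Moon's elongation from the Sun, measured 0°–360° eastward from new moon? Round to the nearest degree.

Invert f = (1 − cos θ)/2 to get cos θ = 1 − 2(0.74) = -0.480, hence θ₀ = arccos -0.480 = 118.7°.
Waxing ⇒ before full, so θ = 118.7°.

119°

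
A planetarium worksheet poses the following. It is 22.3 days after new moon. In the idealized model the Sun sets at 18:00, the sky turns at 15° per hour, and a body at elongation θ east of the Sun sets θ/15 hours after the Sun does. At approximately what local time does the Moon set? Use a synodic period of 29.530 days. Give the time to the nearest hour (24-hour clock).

12:00

Elongation θ = 360° × 22.3/29.530 ≈ 271.9°.
Delay after the Sun = 271.9° / (15°/h) ≈ 18.12 h.
18:00 + 18.12 h ≈ 12:07 → 12:00 to the nearest hour.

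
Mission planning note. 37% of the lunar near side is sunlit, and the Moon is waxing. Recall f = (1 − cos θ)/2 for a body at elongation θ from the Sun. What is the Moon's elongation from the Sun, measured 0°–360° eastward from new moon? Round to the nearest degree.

cos θ = 1 − 2f = 0.260, giving a principal value of 74.9°.
Before full moon the principal value applies: θ = 74.9°.

75°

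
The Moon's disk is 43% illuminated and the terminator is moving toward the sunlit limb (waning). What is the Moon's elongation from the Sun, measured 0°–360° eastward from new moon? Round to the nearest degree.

278°

cos θ = 1 − 2f = 0.140, giving a principal value of 82.0°.
Waning ⇒ past full, so θ = 360° − 82.0° = 278.0°.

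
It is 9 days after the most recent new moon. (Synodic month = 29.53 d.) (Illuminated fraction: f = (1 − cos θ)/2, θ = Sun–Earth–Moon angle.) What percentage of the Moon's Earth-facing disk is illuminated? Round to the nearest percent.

The Moon has covered 9/29.53 of its cycle, so θ ≈ 360° × 9/29.53 = 109.7°.
cos 109.7° = (-0.337), so f = (1 − (-0.337))/2 = 0.669, so 67%.

67%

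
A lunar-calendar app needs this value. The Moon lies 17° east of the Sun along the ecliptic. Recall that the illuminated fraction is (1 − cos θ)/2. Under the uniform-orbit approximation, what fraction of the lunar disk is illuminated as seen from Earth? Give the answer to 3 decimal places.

f = (1 − cos 17°)/2 = (1 − 0.956)/2 ≈ 0.022.

0.022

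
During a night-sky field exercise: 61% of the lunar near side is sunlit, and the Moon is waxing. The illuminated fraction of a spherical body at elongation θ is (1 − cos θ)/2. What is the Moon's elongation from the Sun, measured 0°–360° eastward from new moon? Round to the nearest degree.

Invert f = (1 − cos θ)/2 to get cos θ = 1 − 2(0.61) = -0.220, hence θ₀ = arccos -0.220 = 102.7°.
Waxing ⇒ before full, so θ = 102.7°.

103°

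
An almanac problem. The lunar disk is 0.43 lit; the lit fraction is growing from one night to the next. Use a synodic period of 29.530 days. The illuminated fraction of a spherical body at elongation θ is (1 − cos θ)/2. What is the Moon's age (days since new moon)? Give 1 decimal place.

6.7 days

cos θ = 1 − 2f = 0.140, giving a principal value of 82.0°.
The Moon is waxing (0°–180°), so θ = 82.0° directly.
That fraction of the synodic month is 82.0/360 × 29.530 d ≈ 6.72 d.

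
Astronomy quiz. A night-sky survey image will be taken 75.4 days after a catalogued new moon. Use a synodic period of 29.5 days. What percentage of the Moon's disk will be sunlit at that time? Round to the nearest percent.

97%

75.4 d spans 2 complete synodic months (2 × 29.5 = 59.00 d) plus 16.40 d.
Phase angle: θ = 360°·(16.40 d)/(29.5 d) = 200.1°.
Illuminated fraction = (1 − cos 200.1°)/2 = (1 − (-0.939))/2 ≈ 0.969, so 97%.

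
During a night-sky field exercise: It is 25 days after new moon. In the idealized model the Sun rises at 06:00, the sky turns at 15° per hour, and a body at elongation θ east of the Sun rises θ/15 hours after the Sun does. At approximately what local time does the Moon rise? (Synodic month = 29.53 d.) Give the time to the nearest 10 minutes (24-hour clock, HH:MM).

Phase angle: θ = 360°·(25 d)/(29.53 d) = 304.8°.
Delay after the Sun = 304.8° / (15°/h) ≈ 20.32 h.
06:00 + 20.318 h ≈ 02:19 → 02:20 to the nearest ten minutes.

02:20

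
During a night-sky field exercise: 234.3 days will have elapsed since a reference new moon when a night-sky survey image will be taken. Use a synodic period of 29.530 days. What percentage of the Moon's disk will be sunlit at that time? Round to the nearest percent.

4%

234.3/29.530 = 7.934 lunations, so 7 complete cycles and 27.59 d into the next.
The Moon has covered 27.59/29.530 of its cycle, so θ ≈ 360° × 27.59/29.530 = 336.3°.
cos 336.3° = 0.916, so f = (1 − 0.916)/2 = 0.042, so 4%.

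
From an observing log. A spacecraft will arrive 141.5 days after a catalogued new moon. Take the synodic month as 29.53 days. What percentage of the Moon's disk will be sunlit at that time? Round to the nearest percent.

37%

141.5/29.53 = 4.792 lunations, so 4 complete cycles and 23.38 d into the next.
Phase angle: θ = 360°·(23.38 d)/(29.53 d) = 285.0°.
With cos θ = 0.259, the lit fraction is (1 − 0.259)/2 ≈ 0.370, so 37%.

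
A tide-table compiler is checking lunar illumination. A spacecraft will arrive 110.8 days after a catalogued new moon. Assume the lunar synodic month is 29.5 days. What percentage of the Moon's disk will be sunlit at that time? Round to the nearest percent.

48%

Reduce mod P: 110.8 − 3×29.5 = 22.30 d into the current lunation.
Elongation θ = 360° × 22.30/29.5 ≈ 272.1°.
Illuminated fraction = (1 − cos 272.1°)/2 = (1 − 0.037)/2 ≈ 0.481, so 48%.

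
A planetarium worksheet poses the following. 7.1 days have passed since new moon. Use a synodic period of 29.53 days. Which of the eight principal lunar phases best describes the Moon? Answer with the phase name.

At 7.1/29.53 of the cycle, θ ≈ 87° — the first quarter range.

first quarter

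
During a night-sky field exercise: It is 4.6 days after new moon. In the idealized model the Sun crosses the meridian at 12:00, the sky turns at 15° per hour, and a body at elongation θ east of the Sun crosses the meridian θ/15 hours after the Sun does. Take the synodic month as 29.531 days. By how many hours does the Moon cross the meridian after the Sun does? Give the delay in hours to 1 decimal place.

The Moon has covered 4.6/29.531 of its cycle, so θ ≈ 360° × 4.6/29.531 = 56.1°.
The Moon trails the Sun by θ/15 = 56.1/15 ≈ 3.74 hours.
So the Moon crosses the meridian 3.74 h after the Sun.

3.7 h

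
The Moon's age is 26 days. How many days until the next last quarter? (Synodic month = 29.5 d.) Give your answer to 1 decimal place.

Last quarter is 0.75 of the way through the cycle: age 0.75 × 29.5 = 22.125 d.
Already past this cycle's last quarter; the next is at 22.125 + 29.5 = 51.625 d, so 51.625 − 26 = 25.625 days.

25.6 days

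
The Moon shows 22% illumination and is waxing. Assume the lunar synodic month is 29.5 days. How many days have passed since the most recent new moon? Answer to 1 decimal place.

4.6 days

From f = (1 − cos θ)/2: cos θ = 1 − 2×0.22 = 0.560; arccos → 55.9°.
Waxing ⇒ before full, so θ = 55.9°.
Age = 29.5 × 55.9°/360° ≈ 4.58 days.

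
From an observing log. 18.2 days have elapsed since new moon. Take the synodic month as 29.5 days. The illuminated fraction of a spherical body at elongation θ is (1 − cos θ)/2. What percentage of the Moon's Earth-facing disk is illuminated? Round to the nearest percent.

The Moon has covered 18.2/29.5 of its cycle, so θ ≈ 360° × 18.2/29.5 = 222.1°.
Illuminated fraction = (1 − cos 222.1°)/2 = (1 − (-0.742))/2 ≈ 0.871, so 87%.

87%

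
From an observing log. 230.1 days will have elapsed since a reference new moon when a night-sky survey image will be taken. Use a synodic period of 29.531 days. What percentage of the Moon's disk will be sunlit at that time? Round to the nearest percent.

37%

Reduce mod P: 230.1 − 7×29.531 = 23.38 d into the current lunation.
Elongation θ = 360° × 23.38/29.531 ≈ 285.1°.
Illuminated fraction = (1 − cos 285.1°)/2 = (1 − 0.260)/2 ≈ 0.370, so 37%.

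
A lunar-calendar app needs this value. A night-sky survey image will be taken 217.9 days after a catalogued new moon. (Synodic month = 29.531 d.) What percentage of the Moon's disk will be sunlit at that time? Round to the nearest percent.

217.9 d spans 7 complete synodic months (7 × 29.531 = 206.72 d) plus 11.18 d.
Elongation θ = 360° × 11.18/29.531 ≈ 136.3°.
Illuminated fraction = (1 − cos 136.3°)/2 = (1 − (-0.723))/2 ≈ 0.862, so 86%.

86%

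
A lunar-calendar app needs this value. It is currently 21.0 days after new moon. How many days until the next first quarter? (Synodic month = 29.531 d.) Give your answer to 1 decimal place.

15.9 days

First quarter is 0.25 of the way through the cycle: age 0.25 × 29.531 = 7.383 d.
Already past this cycle's first quarter; the next is at 7.383 + 29.531 = 36.914 d, so 36.914 − 21.0 = 15.914 days.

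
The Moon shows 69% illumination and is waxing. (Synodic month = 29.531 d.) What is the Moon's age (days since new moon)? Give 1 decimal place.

9.2 days

Invert f = (1 − cos θ)/2 to get cos θ = 1 − 2(0.69) = -0.380, hence θ₀ = arccos -0.380 = 112.3°.
The Moon is waxing (0°–180°), so θ = 112.3° directly.
Age = 29.531 × 112.3°/360° ≈ 9.21 days.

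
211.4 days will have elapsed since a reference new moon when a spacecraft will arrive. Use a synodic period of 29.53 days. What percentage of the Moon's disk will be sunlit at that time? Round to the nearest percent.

23%

211.4 d spans 7 complete synodic months (7 × 29.53 = 206.71 d) plus 4.69 d.
Phase angle: θ = 360°·(4.69 d)/(29.53 d) = 57.2°.
Illuminated fraction = (1 − cos 57.2°)/2 = (1 − 0.542)/2 ≈ 0.229, so 23%.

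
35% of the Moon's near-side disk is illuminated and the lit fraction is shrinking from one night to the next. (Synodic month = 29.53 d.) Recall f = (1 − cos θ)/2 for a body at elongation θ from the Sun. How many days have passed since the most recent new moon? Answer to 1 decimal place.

23.6 days

From f = (1 − cos θ)/2: cos θ = 1 − 2×0.35 = 0.300; arccos → 72.5°.
Since the Moon is past full (waning), take the reflex angle: θ = 360° − 72.5° = 287.5°.
Age = 29.53 × 287.5°/360° ≈ 23.58 days.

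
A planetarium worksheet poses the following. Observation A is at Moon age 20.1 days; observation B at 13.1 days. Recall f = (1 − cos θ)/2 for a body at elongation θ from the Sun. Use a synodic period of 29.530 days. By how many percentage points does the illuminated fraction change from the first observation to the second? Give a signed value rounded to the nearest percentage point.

First observation: θ = 360°·20.1/29.530 = 245.0°, so f = 0.711.
Second observation: θ = 159.7°, f = 0.969.
Δf = 0.969 − 0.711 = +0.258, i.e. +26 pp.

+26 pp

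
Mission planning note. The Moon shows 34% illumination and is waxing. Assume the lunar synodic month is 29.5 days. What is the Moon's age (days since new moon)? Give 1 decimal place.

From f = (1 − cos θ)/2: cos θ = 1 − 2×0.34 = 0.320; arccos → 71.3°.
Before full moon the principal value applies: θ = 71.3°.
At 360°/29.5 d per day, 71.3° corresponds to 5.85 days.

5.8 days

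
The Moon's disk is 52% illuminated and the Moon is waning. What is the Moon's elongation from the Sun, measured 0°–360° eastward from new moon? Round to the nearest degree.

268°

cos θ = 1 − 2f = -0.040, giving a principal value of 92.3°.
A waning Moon lies in 180°–360°, so θ = 360° − 92.3° = 267.7°.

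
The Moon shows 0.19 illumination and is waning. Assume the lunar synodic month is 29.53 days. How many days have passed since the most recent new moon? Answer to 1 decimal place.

25.3 days

cos θ = 1 − 2f = 0.620, giving a principal value of 51.7°.
Waning ⇒ past full, so θ = 360° − 51.7° = 308.3°.
That fraction of the synodic month is 308.3/360 × 29.53 d ≈ 25.29 d.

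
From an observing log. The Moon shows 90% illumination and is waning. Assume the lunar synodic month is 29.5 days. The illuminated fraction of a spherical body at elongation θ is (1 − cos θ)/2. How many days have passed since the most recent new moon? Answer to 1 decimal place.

From f = (1 − cos θ)/2: cos θ = 1 − 2×0.90 = -0.800; arccos → 143.1°.
Waning ⇒ past full, so θ = 360° − 143.1° = 216.9°.
Age = 29.5 × 216.9°/360° ≈ 17.77 days.

17.8 days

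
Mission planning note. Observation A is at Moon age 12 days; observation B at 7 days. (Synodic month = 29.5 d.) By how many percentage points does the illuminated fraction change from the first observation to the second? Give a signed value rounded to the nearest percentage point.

First observation: θ = 360°·12/29.5 = 146.4°, so f = 0.917.
Second observation: θ = 85.4°, f = 0.460.
Δf = 0.460 − 0.917 = -0.457, i.e. -46 pp.

-46 pp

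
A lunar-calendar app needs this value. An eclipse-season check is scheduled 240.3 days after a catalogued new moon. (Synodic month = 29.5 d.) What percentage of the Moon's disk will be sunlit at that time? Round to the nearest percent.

20%

Reduce mod P: 240.3 − 8×29.5 = 4.30 d into the current lunation.
The Moon has covered 4.30/29.5 of its cycle, so θ ≈ 360° × 4.30/29.5 = 52.5°.
cos 52.5° = 0.609, so f = (1 − 0.609)/2 = 0.195, so 20%.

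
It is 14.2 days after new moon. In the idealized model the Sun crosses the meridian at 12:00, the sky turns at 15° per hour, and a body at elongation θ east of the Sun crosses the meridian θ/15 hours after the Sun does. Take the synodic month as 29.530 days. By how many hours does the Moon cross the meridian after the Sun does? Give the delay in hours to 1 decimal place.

11.5 h

Phase angle: θ = 360°·(14.2 d)/(29.530 d) = 173.1°.
At 15° of sky rotation per hour, 173.1° corresponds to a 11.54 h lag.
So the Moon crosses the meridian 11.54 h after the Sun.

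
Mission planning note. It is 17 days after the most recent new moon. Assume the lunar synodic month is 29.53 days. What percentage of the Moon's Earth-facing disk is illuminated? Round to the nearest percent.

Phase angle: θ = 360°·(17 d)/(29.53 d) = 207.2°.
Illuminated fraction = (1 − cos 207.2°)/2 = (1 − (-0.889))/2 ≈ 0.945, so 94%.

94%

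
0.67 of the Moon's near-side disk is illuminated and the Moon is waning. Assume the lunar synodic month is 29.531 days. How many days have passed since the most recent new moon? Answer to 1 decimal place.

20.5 days

From f = (1 − cos θ)/2: cos θ = 1 − 2×0.67 = -0.340; arccos → 109.9°.
A waning Moon lies in 180°–360°, so θ = 360° − 109.9° = 250.1°.
At 360°/29.531 d per day, 250.1° corresponds to 20.52 days.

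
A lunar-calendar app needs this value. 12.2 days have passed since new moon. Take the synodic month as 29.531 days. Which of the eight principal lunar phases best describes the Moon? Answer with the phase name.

At 12.2/29.531 of the cycle, θ ≈ 149° — the waxing gibbous range.

waxing gibbous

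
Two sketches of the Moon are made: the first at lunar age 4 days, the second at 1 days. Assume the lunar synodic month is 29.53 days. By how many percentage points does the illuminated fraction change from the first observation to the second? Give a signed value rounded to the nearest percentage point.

-16 percentage points

First observation: θ = 360°·4/29.53 = 48.8°, so f = 0.170.
Second observation: θ = 12.2°, f = 0.011.
Δf = 0.011 − 0.170 = -0.159, i.e. -16 pp.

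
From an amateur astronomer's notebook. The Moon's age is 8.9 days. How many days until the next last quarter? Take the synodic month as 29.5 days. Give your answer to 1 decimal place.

Last quarter occurs at elongation 270°, i.e. at age 29.5 × 270/360 = 22.125 d.
So 13.225 days remain (22.125 − 8.9).

13.2 days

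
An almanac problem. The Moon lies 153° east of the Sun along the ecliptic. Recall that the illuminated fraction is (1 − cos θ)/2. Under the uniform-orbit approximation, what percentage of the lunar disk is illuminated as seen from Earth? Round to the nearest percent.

95%

f = (1 − cos 153°)/2 = (1 − (-0.891))/2 ≈ 0.946, i.e. 95%.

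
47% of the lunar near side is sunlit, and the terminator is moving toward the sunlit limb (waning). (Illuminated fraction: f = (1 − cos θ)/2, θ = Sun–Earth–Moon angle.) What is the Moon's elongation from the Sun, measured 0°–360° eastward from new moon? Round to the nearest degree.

From f = (1 − cos θ)/2: cos θ = 1 − 2×0.47 = 0.060; arccos → 86.6°.
Since the Moon is past full (waning), take the reflex angle: θ = 360° − 86.6° = 273.4°.

273°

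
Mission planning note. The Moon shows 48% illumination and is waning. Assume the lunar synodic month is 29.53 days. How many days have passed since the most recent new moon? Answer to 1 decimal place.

From f = (1 − cos θ)/2: cos θ = 1 − 2×0.48 = 0.040; arccos → 87.7°.
Since the Moon is past full (waning), take the reflex angle: θ = 360° − 87.7° = 272.3°.
That fraction of the synodic month is 272.3/360 × 29.53 d ≈ 22.34 d.

22.3 days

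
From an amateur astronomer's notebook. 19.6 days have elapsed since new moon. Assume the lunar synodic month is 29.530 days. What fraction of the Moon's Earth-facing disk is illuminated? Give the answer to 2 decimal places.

The Moon has covered 19.6/29.530 of its cycle, so θ ≈ 360° × 19.6/29.530 = 238.9°.
cos 238.9° = (-0.516), so f = (1 − (-0.516))/2 = 0.758.

0.76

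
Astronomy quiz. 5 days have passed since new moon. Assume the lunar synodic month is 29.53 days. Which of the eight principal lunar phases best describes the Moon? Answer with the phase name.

At 5/29.53 of the cycle, θ ≈ 61° — the waxing crescent range.

waxing crescent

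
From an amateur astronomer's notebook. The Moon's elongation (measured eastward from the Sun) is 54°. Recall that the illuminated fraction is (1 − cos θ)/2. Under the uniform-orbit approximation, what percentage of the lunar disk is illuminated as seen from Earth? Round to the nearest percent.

f = (1 − cos 54°)/2 = (1 − 0.588)/2 ≈ 0.206, i.e. 21%.

21%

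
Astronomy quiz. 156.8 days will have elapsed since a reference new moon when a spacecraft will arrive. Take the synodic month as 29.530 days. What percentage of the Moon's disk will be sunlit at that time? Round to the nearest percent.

68%

156.8 d spans 5 complete synodic months (5 × 29.530 = 147.65 d) plus 9.15 d.
The Moon has covered 9.15/29.530 of its cycle, so θ ≈ 360° × 9.15/29.530 = 111.5°.
cos 111.5° = (-0.367), so f = (1 − (-0.367))/2 = 0.684, so 68%.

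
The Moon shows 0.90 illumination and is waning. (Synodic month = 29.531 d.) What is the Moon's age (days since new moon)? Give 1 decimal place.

From f = (1 − cos θ)/2: cos θ = 1 − 2×0.90 = -0.800; arccos → 143.1°.
Waning ⇒ past full, so θ = 360° − 143.1° = 216.9°.
Age = 29.531 × 216.9°/360° ≈ 17.79 days.

17.8 days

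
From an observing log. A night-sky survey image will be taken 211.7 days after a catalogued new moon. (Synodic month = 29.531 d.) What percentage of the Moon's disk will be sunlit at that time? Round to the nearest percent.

211.7 d spans 7 complete synodic months (7 × 29.531 = 206.72 d) plus 4.98 d.
Elongation θ = 360° × 4.98/29.531 ≈ 60.7°.
With cos θ = 0.489, the lit fraction is (1 − 0.489)/2 ≈ 0.256, so 26%.

26%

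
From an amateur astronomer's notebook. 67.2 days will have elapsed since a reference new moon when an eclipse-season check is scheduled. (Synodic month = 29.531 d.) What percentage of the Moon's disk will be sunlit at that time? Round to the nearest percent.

67.2/29.531 = 2.276 lunations, so 2 complete cycles and 8.14 d into the next.
Elongation θ = 360° × 8.14/29.531 ≈ 99.2°.
cos 99.2° = (-0.160), so f = (1 − (-0.160))/2 = 0.580, so 58%.

58%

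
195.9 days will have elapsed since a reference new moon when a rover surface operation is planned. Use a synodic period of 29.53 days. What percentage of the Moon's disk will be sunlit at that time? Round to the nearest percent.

195.9 d spans 6 complete synodic months (6 × 29.53 = 177.18 d) plus 18.72 d.
Elongation θ = 360° × 18.72/29.53 ≈ 228.2°.
cos 228.2° = (-0.666), so f = (1 − (-0.666))/2 = 0.833, so 83%.

83%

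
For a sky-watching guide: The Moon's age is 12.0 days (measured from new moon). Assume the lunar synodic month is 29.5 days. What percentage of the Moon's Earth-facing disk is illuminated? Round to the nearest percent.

92%

Elongation θ = 360° × 12.0/29.5 ≈ 146.4°.
Illuminated fraction = (1 − cos 146.4°)/2 = (1 − (-0.833))/2 ≈ 0.917, so 92%.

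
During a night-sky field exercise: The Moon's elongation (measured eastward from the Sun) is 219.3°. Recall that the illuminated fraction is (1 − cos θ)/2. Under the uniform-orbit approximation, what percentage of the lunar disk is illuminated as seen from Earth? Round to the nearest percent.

f = (1 − cos 219.3°)/2 = (1 − (-0.774))/2 ≈ 0.887, i.e. 89%.

89%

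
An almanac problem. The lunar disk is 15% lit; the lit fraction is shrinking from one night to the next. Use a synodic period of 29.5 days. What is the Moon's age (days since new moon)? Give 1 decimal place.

Invert f = (1 − cos θ)/2 to get cos θ = 1 − 2(0.15) = 0.700, hence θ₀ = arccos 0.700 = 45.6°.
Since the Moon is past full (waning), take the reflex angle: θ = 360° − 45.6° = 314.4°.
Age = 29.5 × 314.4°/360° ≈ 25.77 days.

25.8 days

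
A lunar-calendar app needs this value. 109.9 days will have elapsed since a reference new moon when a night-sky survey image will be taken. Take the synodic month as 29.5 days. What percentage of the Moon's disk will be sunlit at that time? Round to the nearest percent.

58%

109.9/29.5 = 3.725 lunations, so 3 complete cycles and 21.40 d into the next.
Phase angle: θ = 360°·(21.40 d)/(29.5 d) = 261.2°.
Illuminated fraction = (1 − cos 261.2°)/2 = (1 − (-0.154))/2 ≈ 0.577, so 58%.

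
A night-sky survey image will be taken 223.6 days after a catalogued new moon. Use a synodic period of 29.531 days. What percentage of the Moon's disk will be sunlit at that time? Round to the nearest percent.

95%

223.6 d spans 7 complete synodic months (7 × 29.531 = 206.72 d) plus 16.88 d.
Elongation θ = 360° × 16.88/29.531 ≈ 205.8°.
With cos θ = (-0.900), the lit fraction is (1 − (-0.900))/2 ≈ 0.950, so 95%.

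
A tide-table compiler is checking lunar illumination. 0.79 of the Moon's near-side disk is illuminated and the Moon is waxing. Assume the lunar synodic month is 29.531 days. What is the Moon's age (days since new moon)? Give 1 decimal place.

10.3 days

Invert f = (1 − cos θ)/2 to get cos θ = 1 − 2(0.79) = -0.580, hence θ₀ = arccos -0.580 = 125.5°.
Waxing ⇒ before full, so θ = 125.5°.
Age = 29.531 × 125.5°/360° ≈ 10.29 days.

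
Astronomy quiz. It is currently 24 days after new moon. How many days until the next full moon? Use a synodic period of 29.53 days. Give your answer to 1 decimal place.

20.3 days

Full moon occurs at elongation 180°, i.e. at age 29.53 × 180/360 = 14.765 d.
This lunation's full moon (14.765 d) has passed, so add one period: 44.295 − 24 = 20.295 days.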